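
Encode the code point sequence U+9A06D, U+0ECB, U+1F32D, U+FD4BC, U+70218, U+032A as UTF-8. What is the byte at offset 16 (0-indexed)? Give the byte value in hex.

U+9A06D → 4-byte form F2 9A 81 AD at offsets 0–3.
U+0ECB → 3-byte form E0 BB 8B at offsets 4–6.
U+1F32D → 4-byte form F0 9F 8C AD at offsets 7–10.
U+FD4BC → 4-byte form F3 BD 92 BC at offsets 11–14.
U+70218 → 4-byte form F1 B0 88 98 at offsets 15–18.
Offset 16 falls in char 5's range; it's byte 2 of F1 B0 88 98 = 0xB0.

0xB0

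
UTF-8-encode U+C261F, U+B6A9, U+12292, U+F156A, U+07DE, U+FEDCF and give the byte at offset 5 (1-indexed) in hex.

0xEB

1-indexed offset 5 is 0-indexed offset 4.
U+C261F → 4-byte form F3 82 98 9F at offsets 0–3.
U+B6A9 → 3-byte form EB 9A A9 at offsets 4–6.
Offset 4 falls in char 2's range; it's byte 1 of EB 9A A9 = 0xEB.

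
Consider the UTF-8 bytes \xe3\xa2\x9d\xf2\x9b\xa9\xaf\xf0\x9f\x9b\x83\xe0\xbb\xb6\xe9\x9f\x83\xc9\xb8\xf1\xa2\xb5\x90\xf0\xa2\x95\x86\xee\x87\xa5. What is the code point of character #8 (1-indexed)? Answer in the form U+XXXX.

Offset 0: leading byte 0xE3 = 11100011 → 3-byte char #1 = E3 A2 9D.
Offset 3: leading byte 0xF2 = 11110010 → 4-byte char #2 = F2 9B A9 AF.
Offset 7: leading byte 0xF0 = 11110000 → 4-byte char #3 = F0 9F 9B 83.
Offset 11: leading byte 0xE0 = 11100000 → 3-byte char #4 = E0 BB B6.
Offset 14: leading byte 0xE9 = 11101001 → 3-byte char #5 = E9 9F 83.
Offset 17: leading byte 0xC9 = 11001001 → 2-byte char #6 = C9 B8.
Offset 19: leading byte 0xF1 = 11110001 → 4-byte char #7 = F1 A2 B5 90.
Offset 23: leading byte 0xF0 = 11110000 → 4-byte char #8 = F0 A2 95 86.
Leading byte 0xF0 = 11110000 matches 11110xxx → 4-byte sequence.
Byte 1: 0xF0 = 11110000, payload 000 (3 bits).
Byte 2: 0xA2 = 10100010 (10xxxxxx ✓), payload 100010.
Byte 3: 0x95 = 10010101 (10xxxxxx ✓), payload 010101.
Byte 4: 0x86 = 10000110 (10xxxxxx ✓), payload 000110.
Concatenate: 000100010010101000110 = 0x22546 (21 bits → U+22546).

U+22546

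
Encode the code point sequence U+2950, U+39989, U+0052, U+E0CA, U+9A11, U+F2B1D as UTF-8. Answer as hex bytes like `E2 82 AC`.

U+2950: 3-byte form → E2 A5 90.
U+39989: 4-byte form → F0 B9 A6 89.
U+0052: 1-byte form → 52.
U+E0CA: 3-byte form → EE 83 8A.
U+9A11: 3-byte form → E9 A8 91.
U+F2B1D: 4-byte form → F3 B2 AC 9D.
Concatenated (18 bytes): E2 A5 90 F0 B9 A6 89 52 EE 83 8A E9 A8 91 F3 B2 AC 9D.

E2 A5 90 F0 B9 A6 89 52 EE 83 8A E9 A8 91 F3 B2 AC 9D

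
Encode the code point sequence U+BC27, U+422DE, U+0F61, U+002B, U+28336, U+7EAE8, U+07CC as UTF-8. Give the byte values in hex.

EB B0 A7 F1 82 8B 9E E0 BD A1 2B F0 A8 8C B6 F1 BE AB A8 DF 8C

U+BC27: 3-byte form → EB B0 A7.
U+422DE: 4-byte form → F1 82 8B 9E.
U+0F61: 3-byte form → E0 BD A1.
U+002B: 1-byte form → 2B.
U+28336: 4-byte form → F0 A8 8C B6.
U+7EAE8: 4-byte form → F1 BE AB A8.
U+07CC: 2-byte form → DF 8C.
Concatenated (21 bytes): EB B0 A7 F1 82 8B 9E E0 BD A1 2B F0 A8 8C B6 F1 BE AB A8 DF 8C.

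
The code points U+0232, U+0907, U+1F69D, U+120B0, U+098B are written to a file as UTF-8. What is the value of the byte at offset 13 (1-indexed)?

0xB0

1-indexed offset 13 is 0-indexed offset 12.
U+0232 → 2-byte form C8 B2 at offsets 0–1.
U+0907 → 3-byte form E0 A4 87 at offsets 2–4.
U+1F69D → 4-byte form F0 9F 9A 9D at offsets 5–8.
U+120B0 → 4-byte form F0 92 82 B0 at offsets 9–12.
Offset 12 falls in char 4's range; it's byte 4 of F0 92 82 B0 = 0xB0.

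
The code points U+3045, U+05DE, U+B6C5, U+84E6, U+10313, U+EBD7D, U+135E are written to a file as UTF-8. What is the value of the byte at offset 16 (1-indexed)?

0xF3

1-indexed offset 16 is 0-indexed offset 15.
U+3045 → 3-byte form E3 81 85 at offsets 0–2.
U+05DE → 2-byte form D7 9E at offsets 3–4.
U+B6C5 → 3-byte form EB 9B 85 at offsets 5–7.
U+84E6 → 3-byte form E8 93 A6 at offsets 8–10.
U+10313 → 4-byte form F0 90 8C 93 at offsets 11–14.
U+EBD7D → 4-byte form F3 AB B5 BD at offsets 15–18.
Offset 15 falls in char 6's range; it's byte 1 of F3 AB B5 BD = 0xF3.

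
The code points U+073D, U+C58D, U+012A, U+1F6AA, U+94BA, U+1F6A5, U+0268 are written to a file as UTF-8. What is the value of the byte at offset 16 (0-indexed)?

U+073D → 2-byte form DC BD at offsets 0–1.
U+C58D → 3-byte form EC 96 8D at offsets 2–4.
U+012A → 2-byte form C4 AA at offsets 5–6.
U+1F6AA → 4-byte form F0 9F 9A AA at offsets 7–10.
U+94BA → 3-byte form E9 92 BA at offsets 11–13.
U+1F6A5 → 4-byte form F0 9F 9A A5 at offsets 14–17.
Offset 16 falls in char 6's range; it's byte 3 of F0 9F 9A A5 = 0x9A.

0x9A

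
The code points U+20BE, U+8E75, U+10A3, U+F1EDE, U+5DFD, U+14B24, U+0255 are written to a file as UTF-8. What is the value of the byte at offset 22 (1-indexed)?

0x95

1-indexed offset 22 is 0-indexed offset 21.
U+20BE → 3-byte form E2 82 BE at offsets 0–2.
U+8E75 → 3-byte form E8 B9 B5 at offsets 3–5.
U+10A3 → 3-byte form E1 82 A3 at offsets 6–8.
U+F1EDE → 4-byte form F3 B1 BB 9E at offsets 9–12.
U+5DFD → 3-byte form E5 B7 BD at offsets 13–15.
U+14B24 → 4-byte form F0 94 AC A4 at offsets 16–19.
U+0255 → 2-byte form C9 95 at offsets 20–21.
Offset 21 falls in char 7's range; it's byte 2 of C9 95 = 0x95.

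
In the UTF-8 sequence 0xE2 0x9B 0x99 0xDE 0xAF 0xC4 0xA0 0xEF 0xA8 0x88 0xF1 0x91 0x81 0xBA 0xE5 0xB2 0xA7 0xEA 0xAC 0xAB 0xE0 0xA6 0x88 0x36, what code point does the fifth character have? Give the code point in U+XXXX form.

U+5107A

Offset 0: leading byte 0xE2 = 11100010 → 3-byte char #1 = E2 9B 99.
Offset 3: leading byte 0xDE = 11011110 → 2-byte char #2 = DE AF.
Offset 5: leading byte 0xC4 = 11000100 → 2-byte char #3 = C4 A0.
Offset 7: leading byte 0xEF = 11101111 → 3-byte char #4 = EF A8 88.
Offset 10: leading byte 0xF1 = 11110001 → 4-byte char #5 = F1 91 81 BA.
Leading byte 0xF1 = 11110001 matches 11110xxx → 4-byte sequence.
Byte 1: 0xF1 = 11110001, payload 001 (3 bits).
Byte 2: 0x91 = 10010001 (10xxxxxx ✓), payload 010001.
Byte 3: 0x81 = 10000001 (10xxxxxx ✓), payload 000001.
Byte 4: 0xBA = 10111010 (10xxxxxx ✓), payload 111010.
Concatenate: 001010001000001111010 = 0x5107A (21 bits → U+5107A).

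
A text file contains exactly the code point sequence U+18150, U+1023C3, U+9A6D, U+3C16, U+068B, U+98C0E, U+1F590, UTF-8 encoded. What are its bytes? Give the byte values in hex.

U+18150: 4-byte form → F0 98 85 90.
U+1023C3: 4-byte form → F4 82 8F 83.
U+9A6D: 3-byte form → E9 A9 AD.
U+3C16: 3-byte form → E3 B0 96.
U+068B: 2-byte form → DA 8B.
U+98C0E: 4-byte form → F2 98 B0 8E.
U+1F590: 4-byte form → F0 9F 96 90.
Concatenated (24 bytes): F0 98 85 90 F4 82 8F 83 E9 A9 AD E3 B0 96 DA 8B F2 98 B0 8E F0 9F 96 90.

F0 98 85 90 F4 82 8F 83 E9 A9 AD E3 B0 96 DA 8B F2 98 B0 8E F0 9F 96 90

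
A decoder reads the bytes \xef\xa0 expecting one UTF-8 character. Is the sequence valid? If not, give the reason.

invalid (sequence truncated)

Leading byte 0xEF = 11101111 → 3-byte form, but only 2 bytes are present.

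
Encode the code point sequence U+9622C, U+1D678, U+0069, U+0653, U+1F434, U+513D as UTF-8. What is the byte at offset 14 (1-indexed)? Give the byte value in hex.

0x90

1-indexed offset 14 is 0-indexed offset 13.
U+9622C → 4-byte form F2 96 88 AC at offsets 0–3.
U+1D678 → 4-byte form F0 9D 99 B8 at offsets 4–7.
U+0069 → 1-byte form 69 at offsets 8–8.
U+0653 → 2-byte form D9 93 at offsets 9–10.
U+1F434 → 4-byte form F0 9F 90 B4 at offsets 11–14.
Offset 13 falls in char 5's range; it's byte 3 of F0 9F 90 B4 = 0x90.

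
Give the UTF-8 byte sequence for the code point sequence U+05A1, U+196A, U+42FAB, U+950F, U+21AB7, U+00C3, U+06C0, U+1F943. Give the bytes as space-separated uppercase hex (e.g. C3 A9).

D6 A1 E1 A5 AA F1 82 BE AB E9 94 8F F0 A1 AA B7 C3 83 DB 80 F0 9F A5 83

U+05A1: 2-byte form → D6 A1.
U+196A: 3-byte form → E1 A5 AA.
U+42FAB: 4-byte form → F1 82 BE AB.
U+950F: 3-byte form → E9 94 8F.
U+21AB7: 4-byte form → F0 A1 AA B7.
U+00C3: 2-byte form → C3 83.
U+06C0: 2-byte form → DB 80.
U+1F943: 4-byte form → F0 9F A5 83.
Concatenated (24 bytes): D6 A1 E1 A5 AA F1 82 BE AB E9 94 8F F0 A1 AA B7 C3 83 DB 80 F0 9F A5 83.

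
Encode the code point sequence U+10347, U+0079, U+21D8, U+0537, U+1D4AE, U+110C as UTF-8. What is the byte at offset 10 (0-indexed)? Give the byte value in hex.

0xF0

U+10347 → 4-byte form F0 90 8D 87 at offsets 0–3.
U+0079 → 1-byte form 79 at offsets 4–4.
U+21D8 → 3-byte form E2 87 98 at offsets 5–7.
U+0537 → 2-byte form D4 B7 at offsets 8–9.
U+1D4AE → 4-byte form F0 9D 92 AE at offsets 10–13.
Offset 10 falls in char 5's range; it's byte 1 of F0 9D 92 AE = 0xF0.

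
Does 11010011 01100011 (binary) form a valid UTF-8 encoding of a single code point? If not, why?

Leading byte 0xD3 = 11010011 → 2-byte form.
Byte 2 is 0x63 = 01100011, which is not 10xxxxxx — expected a continuation byte.

invalid (non-continuation byte where continuation expected)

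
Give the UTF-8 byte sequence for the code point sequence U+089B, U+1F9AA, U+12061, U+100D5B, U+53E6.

U+089B: 3-byte form → E0 A2 9B.
U+1F9AA: 4-byte form → F0 9F A6 AA.
U+12061: 4-byte form → F0 92 81 A1.
U+100D5B: 4-byte form → F4 80 B5 9B.
U+53E6: 3-byte form → E5 8F A6.
Concatenated (18 bytes): E0 A2 9B F0 9F A6 AA F0 92 81 A1 F4 80 B5 9B E5 8F A6.

E0 A2 9B F0 9F A6 AA F0 92 81 A1 F4 80 B5 9B E5 8F A6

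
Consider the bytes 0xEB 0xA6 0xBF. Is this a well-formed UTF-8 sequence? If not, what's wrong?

valid

Leading byte 0xEB = 11101011 → 3-byte form.
Continuation bytes 0xA6=10100110, 0xBF=10111111 all match 10xxxxxx.
Decoded value 0xB9BF is ≥ 0x800 (shortest form) and not a surrogate.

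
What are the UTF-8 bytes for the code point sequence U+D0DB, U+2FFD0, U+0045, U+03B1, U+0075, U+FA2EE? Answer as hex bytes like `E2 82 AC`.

ED 83 9B F0 AF BF 90 45 CE B1 75 F3 BA 8B AE

U+D0DB: 3-byte form → ED 83 9B.
U+2FFD0: 4-byte form → F0 AF BF 90.
U+0045: 1-byte form → 45.
U+03B1: 2-byte form → CE B1.
U+0075: 1-byte form → 75.
U+FA2EE: 4-byte form → F3 BA 8B AE.
Concatenated (15 bytes): ED 83 9B F0 AF BF 90 45 CE B1 75 F3 BA 8B AE.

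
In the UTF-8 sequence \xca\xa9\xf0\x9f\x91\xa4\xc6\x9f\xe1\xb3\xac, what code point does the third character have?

U+019F

Offset 0: leading byte 0xCA = 11001010 → 2-byte char #1 = CA A9.
Offset 2: leading byte 0xF0 = 11110000 → 4-byte char #2 = F0 9F 91 A4.
Offset 6: leading byte 0xC6 = 11000110 → 2-byte char #3 = C6 9F.
Leading byte 0xC6 = 11000110 matches 110xxxxx → 2-byte sequence.
Byte 1: 0xC6 = 11000110, payload 00110 (5 bits).
Byte 2: 0x9F = 10011111 (10xxxxxx ✓), payload 011111.
Concatenate: 00110011111 = 0x19F (11 bits → U+019F).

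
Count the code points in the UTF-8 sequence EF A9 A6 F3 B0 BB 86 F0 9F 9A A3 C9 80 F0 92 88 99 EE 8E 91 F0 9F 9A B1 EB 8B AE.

8

Byte at offset 0: 0xEF = 11101111 → 3-byte char (#1). Advance 3.
Byte at offset 3: 0xF3 = 11110011 → 4-byte char (#2). Advance 4.
Byte at offset 7: 0xF0 = 11110000 → 4-byte char (#3). Advance 4.
Byte at offset 11: 0xC9 = 11001001 → 2-byte char (#4). Advance 2.
Byte at offset 13: 0xF0 = 11110000 → 4-byte char (#5). Advance 4.
Byte at offset 17: 0xEE = 11101110 → 3-byte char (#6). Advance 3.
Byte at offset 20: 0xF0 = 11110000 → 4-byte char (#7). Advance 4.
Byte at offset 24: 0xEB = 11101011 → 3-byte char (#8). Advance 3.
Reached end at offset 27 after 8 code points.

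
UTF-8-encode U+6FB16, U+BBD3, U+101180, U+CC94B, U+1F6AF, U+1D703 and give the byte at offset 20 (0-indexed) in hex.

U+6FB16 → 4-byte form F1 AF AC 96 at offsets 0–3.
U+BBD3 → 3-byte form EB AF 93 at offsets 4–6.
U+101180 → 4-byte form F4 81 86 80 at offsets 7–10.
U+CC94B → 4-byte form F3 8C A5 8B at offsets 11–14.
U+1F6AF → 4-byte form F0 9F 9A AF at offsets 15–18.
U+1D703 → 4-byte form F0 9D 9C 83 at offsets 19–22.
Offset 20 falls in char 6's range; it's byte 2 of F0 9D 9C 83 = 0x9D.

0x9D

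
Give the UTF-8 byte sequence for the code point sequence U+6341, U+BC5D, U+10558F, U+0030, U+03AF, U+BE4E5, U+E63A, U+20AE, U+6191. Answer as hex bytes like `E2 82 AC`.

E6 8D 81 EB B1 9D F4 85 96 8F 30 CE AF F2 BE 93 A5 EE 98 BA E2 82 AE E6 86 91

U+6341: 3-byte form → E6 8D 81.
U+BC5D: 3-byte form → EB B1 9D.
U+10558F: 4-byte form → F4 85 96 8F.
U+0030: 1-byte form → 30.
U+03AF: 2-byte form → CE AF.
U+BE4E5: 4-byte form → F2 BE 93 A5.
U+E63A: 3-byte form → EE 98 BA.
U+20AE: 3-byte form → E2 82 AE.
U+6191: 3-byte form → E6 86 91.
Concatenated (26 bytes): E6 8D 81 EB B1 9D F4 85 96 8F 30 CE AF F2 BE 93 A5 EE 98 BA E2 82 AE E6 86 91.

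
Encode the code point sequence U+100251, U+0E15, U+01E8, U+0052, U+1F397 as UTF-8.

U+100251: 4-byte form → F4 80 89 91.
U+0E15: 3-byte form → E0 B8 95.
U+01E8: 2-byte form → C7 A8.
U+0052: 1-byte form → 52.
U+1F397: 4-byte form → F0 9F 8E 97.
Concatenated (14 bytes): F4 80 89 91 E0 B8 95 C7 A8 52 F0 9F 8E 97.

F4 80 89 91 E0 B8 95 C7 A8 52 F0 9F 8E 97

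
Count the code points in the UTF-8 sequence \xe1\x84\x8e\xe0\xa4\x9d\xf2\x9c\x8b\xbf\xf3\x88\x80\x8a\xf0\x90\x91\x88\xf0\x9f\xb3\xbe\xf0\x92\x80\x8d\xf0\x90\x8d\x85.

8

Byte at offset 0: 0xE1 = 11100001 → 3-byte char (#1). Advance 3.
Byte at offset 3: 0xE0 = 11100000 → 3-byte char (#2). Advance 3.
Byte at offset 6: 0xF2 = 11110010 → 4-byte char (#3). Advance 4.
Byte at offset 10: 0xF3 = 11110011 → 4-byte char (#4). Advance 4.
Byte at offset 14: 0xF0 = 11110000 → 4-byte char (#5). Advance 4.
Byte at offset 18: 0xF0 = 11110000 → 4-byte char (#6). Advance 4.
Byte at offset 22: 0xF0 = 11110000 → 4-byte char (#7). Advance 4.
Byte at offset 26: 0xF0 = 11110000 → 4-byte char (#8). Advance 4.
Reached end at offset 30 after 8 code points.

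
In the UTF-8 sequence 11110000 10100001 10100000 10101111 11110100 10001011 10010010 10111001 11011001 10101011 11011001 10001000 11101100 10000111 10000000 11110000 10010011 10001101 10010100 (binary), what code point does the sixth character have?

U+13354

Offset 0: leading byte 0xF0 = 11110000 → 4-byte char #1 = F0 A1 A0 AF.
Offset 4: leading byte 0xF4 = 11110100 → 4-byte char #2 = F4 8B 92 B9.
Offset 8: leading byte 0xD9 = 11011001 → 2-byte char #3 = D9 AB.
Offset 10: leading byte 0xD9 = 11011001 → 2-byte char #4 = D9 88.
Offset 12: leading byte 0xEC = 11101100 → 3-byte char #5 = EC 87 80.
Offset 15: leading byte 0xF0 = 11110000 → 4-byte char #6 = F0 93 8D 94.
Leading byte 0xF0 = 11110000 matches 11110xxx → 4-byte sequence.
Byte 1: 0xF0 = 11110000, payload 000 (3 bits).
Byte 2: 0x93 = 10010011 (10xxxxxx ✓), payload 010011.
Byte 3: 0x8D = 10001101 (10xxxxxx ✓), payload 001101.
Byte 4: 0x94 = 10010100 (10xxxxxx ✓), payload 010100.
Concatenate: 000010011001101010100 = 0x13354 (21 bits → U+13354).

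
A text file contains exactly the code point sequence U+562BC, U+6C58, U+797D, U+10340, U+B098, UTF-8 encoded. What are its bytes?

F1 96 8A BC E6 B1 98 E7 A5 BD F0 90 8D 80 EB 82 98

U+562BC: 4-byte form → F1 96 8A BC.
U+6C58: 3-byte form → E6 B1 98.
U+797D: 3-byte form → E7 A5 BD.
U+10340: 4-byte form → F0 90 8D 80.
U+B098: 3-byte form → EB 82 98.
Concatenated (17 bytes): F1 96 8A BC E6 B1 98 E7 A5 BD F0 90 8D 80 EB 82 98.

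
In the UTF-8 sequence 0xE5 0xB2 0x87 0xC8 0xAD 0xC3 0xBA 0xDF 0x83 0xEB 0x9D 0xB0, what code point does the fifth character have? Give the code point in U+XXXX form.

Offset 0: leading byte 0xE5 = 11100101 → 3-byte char #1 = E5 B2 87.
Offset 3: leading byte 0xC8 = 11001000 → 2-byte char #2 = C8 AD.
Offset 5: leading byte 0xC3 = 11000011 → 2-byte char #3 = C3 BA.
Offset 7: leading byte 0xDF = 11011111 → 2-byte char #4 = DF 83.
Offset 9: leading byte 0xEB = 11101011 → 3-byte char #5 = EB 9D B0.
Leading byte 0xEB = 11101011 matches 1110xxxx → 3-byte sequence.
Byte 1: 0xEB = 11101011, payload 1011 (4 bits).
Byte 2: 0x9D = 10011101 (10xxxxxx ✓), payload 011101.
Byte 3: 0xB0 = 10110000 (10xxxxxx ✓), payload 110000.
Concatenate: 1011011101110000 = 0xB770 (16 bits → U+B770).

U+B770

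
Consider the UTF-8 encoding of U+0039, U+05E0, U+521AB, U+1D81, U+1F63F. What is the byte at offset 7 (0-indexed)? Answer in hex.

U+0039 → 1-byte form 39 at offsets 0–0.
U+05E0 → 2-byte form D7 A0 at offsets 1–2.
U+521AB → 4-byte form F1 92 86 AB at offsets 3–6.
U+1D81 → 3-byte form E1 B6 81 at offsets 7–9.
Offset 7 falls in char 4's range; it's byte 1 of E1 B6 81 = 0xE1.

0xE1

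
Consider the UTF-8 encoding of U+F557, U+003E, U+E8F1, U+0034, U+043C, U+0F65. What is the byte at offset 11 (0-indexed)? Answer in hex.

0xBD

U+F557 → 3-byte form EF 95 97 at offsets 0–2.
U+003E → 1-byte form 3E at offsets 3–3.
U+E8F1 → 3-byte form EE A3 B1 at offsets 4–6.
U+0034 → 1-byte form 34 at offsets 7–7.
U+043C → 2-byte form D0 BC at offsets 8–9.
U+0F65 → 3-byte form E0 BD A5 at offsets 10–12.
Offset 11 falls in char 6's range; it's byte 2 of E0 BD A5 = 0xBD.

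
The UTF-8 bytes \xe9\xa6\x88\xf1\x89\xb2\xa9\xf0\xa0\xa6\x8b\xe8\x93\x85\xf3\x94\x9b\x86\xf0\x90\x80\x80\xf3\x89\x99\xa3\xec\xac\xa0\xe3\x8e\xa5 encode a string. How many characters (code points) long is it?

9

Byte at offset 0: 0xE9 = 11101001 → 3-byte char (#1). Advance 3.
Byte at offset 3: 0xF1 = 11110001 → 4-byte char (#2). Advance 4.
Byte at offset 7: 0xF0 = 11110000 → 4-byte char (#3). Advance 4.
Byte at offset 11: 0xE8 = 11101000 → 3-byte char (#4). Advance 3.
Byte at offset 14: 0xF3 = 11110011 → 4-byte char (#5). Advance 4.
Byte at offset 18: 0xF0 = 11110000 → 4-byte char (#6). Advance 4.
Byte at offset 22: 0xF3 = 11110011 → 4-byte char (#7). Advance 4.
Byte at offset 26: 0xEC = 11101100 → 3-byte char (#8). Advance 3.
Byte at offset 29: 0xE3 = 11100011 → 3-byte char (#9). Advance 3.
Reached end at offset 32 after 9 code points.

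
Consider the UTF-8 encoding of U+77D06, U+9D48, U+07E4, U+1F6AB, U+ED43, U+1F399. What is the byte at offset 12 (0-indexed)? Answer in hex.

U+77D06 → 4-byte form F1 B7 B4 86 at offsets 0–3.
U+9D48 → 3-byte form E9 B5 88 at offsets 4–6.
U+07E4 → 2-byte form DF A4 at offsets 7–8.
U+1F6AB → 4-byte form F0 9F 9A AB at offsets 9–12.
Offset 12 falls in char 4's range; it's byte 4 of F0 9F 9A AB = 0xAB.

0xAB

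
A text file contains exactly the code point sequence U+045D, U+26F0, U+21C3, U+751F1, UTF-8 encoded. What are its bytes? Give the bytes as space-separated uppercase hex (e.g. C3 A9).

D1 9D E2 9B B0 E2 87 83 F1 B5 87 B1

U+045D: 2-byte form → D1 9D.
U+26F0: 3-byte form → E2 9B B0.
U+21C3: 3-byte form → E2 87 83.
U+751F1: 4-byte form → F1 B5 87 B1.
Concatenated (12 bytes): D1 9D E2 9B B0 E2 87 83 F1 B5 87 B1.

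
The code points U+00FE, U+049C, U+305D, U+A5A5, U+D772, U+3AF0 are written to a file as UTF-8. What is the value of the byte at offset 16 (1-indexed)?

0xB0

1-indexed offset 16 is 0-indexed offset 15.
U+00FE → 2-byte form C3 BE at offsets 0–1.
U+049C → 2-byte form D2 9C at offsets 2–3.
U+305D → 3-byte form E3 81 9D at offsets 4–6.
U+A5A5 → 3-byte form EA 96 A5 at offsets 7–9.
U+D772 → 3-byte form ED 9D B2 at offsets 10–12.
U+3AF0 → 3-byte form E3 AB B0 at offsets 13–15.
Offset 15 falls in char 6's range; it's byte 3 of E3 AB B0 = 0xB0.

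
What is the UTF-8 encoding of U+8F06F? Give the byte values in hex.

F2 8F 81 AF

U+8F06F = 0x8F06F = 585839 decimal. In range U+10000–U+10FFFF → 4-byte form: 11110xxx 10xxxxxx 10xxxxxx 10xxxxxx.
Binary (21 bits): 010001111000001101111.
Split 3+6+6+6: 010 | 001111 | 000001 | 101111.
Byte 1: 11110010 = 0xF2.
Byte 2: 10001111 = 0x8F.
Byte 3: 10000001 = 0x81.
Byte 4: 10101111 = 0xAF.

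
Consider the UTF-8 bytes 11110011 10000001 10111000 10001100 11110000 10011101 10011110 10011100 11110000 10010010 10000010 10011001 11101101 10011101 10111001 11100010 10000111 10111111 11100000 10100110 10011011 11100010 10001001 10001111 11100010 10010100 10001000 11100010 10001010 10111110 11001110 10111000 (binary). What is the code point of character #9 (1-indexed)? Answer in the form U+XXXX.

U+22BE

Offset 0: leading byte 0xF3 = 11110011 → 4-byte char #1 = F3 81 B8 8C.
Offset 4: leading byte 0xF0 = 11110000 → 4-byte char #2 = F0 9D 9E 9C.
Offset 8: leading byte 0xF0 = 11110000 → 4-byte char #3 = F0 92 82 99.
Offset 12: leading byte 0xED = 11101101 → 3-byte char #4 = ED 9D B9.
Offset 15: leading byte 0xE2 = 11100010 → 3-byte char #5 = E2 87 BF.
Offset 18: leading byte 0xE0 = 11100000 → 3-byte char #6 = E0 A6 9B.
Offset 21: leading byte 0xE2 = 11100010 → 3-byte char #7 = E2 89 8F.
Offset 24: leading byte 0xE2 = 11100010 → 3-byte char #8 = E2 94 88.
Offset 27: leading byte 0xE2 = 11100010 → 3-byte char #9 = E2 8A BE.
Leading byte 0xE2 = 11100010 matches 1110xxxx → 3-byte sequence.
Byte 1: 0xE2 = 11100010, payload 0010 (4 bits).
Byte 2: 0x8A = 10001010 (10xxxxxx ✓), payload 001010.
Byte 3: 0xBE = 10111110 (10xxxxxx ✓), payload 111110.
Concatenate: 0010001010111110 = 0x22BE (16 bits → U+22BE).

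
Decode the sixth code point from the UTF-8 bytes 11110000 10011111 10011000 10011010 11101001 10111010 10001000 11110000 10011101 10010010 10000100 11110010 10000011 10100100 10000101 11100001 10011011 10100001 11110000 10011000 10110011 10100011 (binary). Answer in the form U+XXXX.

Offset 0: leading byte 0xF0 = 11110000 → 4-byte char #1 = F0 9F 98 9A.
Offset 4: leading byte 0xE9 = 11101001 → 3-byte char #2 = E9 BA 88.
Offset 7: leading byte 0xF0 = 11110000 → 4-byte char #3 = F0 9D 92 84.
Offset 11: leading byte 0xF2 = 11110010 → 4-byte char #4 = F2 83 A4 85.
Offset 15: leading byte 0xE1 = 11100001 → 3-byte char #5 = E1 9B A1.
Offset 18: leading byte 0xF0 = 11110000 → 4-byte char #6 = F0 98 B3 A3.
Leading byte 0xF0 = 11110000 matches 11110xxx → 4-byte sequence.
Byte 1: 0xF0 = 11110000, payload 000 (3 bits).
Byte 2: 0x98 = 10011000 (10xxxxxx ✓), payload 011000.
Byte 3: 0xB3 = 10110011 (10xxxxxx ✓), payload 110011.
Byte 4: 0xA3 = 10100011 (10xxxxxx ✓), payload 100011.
Concatenate: 000011000110011100011 = 0x18CE3 (21 bits → U+18CE3).

U+18CE3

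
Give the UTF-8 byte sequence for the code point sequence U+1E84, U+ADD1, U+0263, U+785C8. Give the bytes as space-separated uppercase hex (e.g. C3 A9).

U+1E84: 3-byte form → E1 BA 84.
U+ADD1: 3-byte form → EA B7 91.
U+0263: 2-byte form → C9 A3.
U+785C8: 4-byte form → F1 B8 97 88.
Concatenated (12 bytes): E1 BA 84 EA B7 91 C9 A3 F1 B8 97 88.

E1 BA 84 EA B7 91 C9 A3 F1 B8 97 88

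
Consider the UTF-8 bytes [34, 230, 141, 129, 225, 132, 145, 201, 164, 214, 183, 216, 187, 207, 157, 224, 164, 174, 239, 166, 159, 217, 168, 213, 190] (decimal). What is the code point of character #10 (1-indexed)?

Offset 0: leading byte 0x22 = 00100010 → 1-byte char #1 = 22.
Offset 1: leading byte 0xE6 = 11100110 → 3-byte char #2 = E6 8D 81.
Offset 4: leading byte 0xE1 = 11100001 → 3-byte char #3 = E1 84 91.
Offset 7: leading byte 0xC9 = 11001001 → 2-byte char #4 = C9 A4.
Offset 9: leading byte 0xD6 = 11010110 → 2-byte char #5 = D6 B7.
Offset 11: leading byte 0xD8 = 11011000 → 2-byte char #6 = D8 BB.
Offset 13: leading byte 0xCF = 11001111 → 2-byte char #7 = CF 9D.
Offset 15: leading byte 0xE0 = 11100000 → 3-byte char #8 = E0 A4 AE.
Offset 18: leading byte 0xEF = 11101111 → 3-byte char #9 = EF A6 9F.
Offset 21: leading byte 0xD9 = 11011001 → 2-byte char #10 = D9 A8.
Leading byte 0xD9 = 11011001 matches 110xxxxx → 2-byte sequence.
Byte 1: 0xD9 = 11011001, payload 11001 (5 bits).
Byte 2: 0xA8 = 10101000 (10xxxxxx ✓), payload 101000.
Concatenate: 11001101000 = 0x668 (11 bits → U+0668).

U+0668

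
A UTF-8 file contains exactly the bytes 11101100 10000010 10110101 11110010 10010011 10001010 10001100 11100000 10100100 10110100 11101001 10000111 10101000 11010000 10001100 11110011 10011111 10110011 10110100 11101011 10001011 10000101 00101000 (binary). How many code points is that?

Byte at offset 0: 0xEC = 11101100 → 3-byte char (#1). Advance 3.
Byte at offset 3: 0xF2 = 11110010 → 4-byte char (#2). Advance 4.
Byte at offset 7: 0xE0 = 11100000 → 3-byte char (#3). Advance 3.
Byte at offset 10: 0xE9 = 11101001 → 3-byte char (#4). Advance 3.
Byte at offset 13: 0xD0 = 11010000 → 2-byte char (#5). Advance 2.
Byte at offset 15: 0xF3 = 11110011 → 4-byte char (#6). Advance 4.
Byte at offset 19: 0xEB = 11101011 → 3-byte char (#7). Advance 3.
Byte at offset 22: 0x28 = 00101000 → 1-byte char (#8). Advance 1.
Reached end at offset 23 after 8 code points.

8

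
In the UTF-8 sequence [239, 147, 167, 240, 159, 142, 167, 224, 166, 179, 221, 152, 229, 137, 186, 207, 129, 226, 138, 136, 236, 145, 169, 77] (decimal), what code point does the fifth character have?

Offset 0: leading byte 0xEF = 11101111 → 3-byte char #1 = EF 93 A7.
Offset 3: leading byte 0xF0 = 11110000 → 4-byte char #2 = F0 9F 8E A7.
Offset 7: leading byte 0xE0 = 11100000 → 3-byte char #3 = E0 A6 B3.
Offset 10: leading byte 0xDD = 11011101 → 2-byte char #4 = DD 98.
Offset 12: leading byte 0xE5 = 11100101 → 3-byte char #5 = E5 89 BA.
Leading byte 0xE5 = 11100101 matches 1110xxxx → 3-byte sequence.
Byte 1: 0xE5 = 11100101, payload 0101 (4 bits).
Byte 2: 0x89 = 10001001 (10xxxxxx ✓), payload 001001.
Byte 3: 0xBA = 10111010 (10xxxxxx ✓), payload 111010.
Concatenate: 0101001001111010 = 0x527A (16 bits → U+527A).

U+527A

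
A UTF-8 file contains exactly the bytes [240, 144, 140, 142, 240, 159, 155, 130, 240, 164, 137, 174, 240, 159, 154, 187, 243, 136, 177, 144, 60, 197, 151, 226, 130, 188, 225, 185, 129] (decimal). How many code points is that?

9

Byte at offset 0: 0xF0 = 11110000 → 4-byte char (#1). Advance 4.
Byte at offset 4: 0xF0 = 11110000 → 4-byte char (#2). Advance 4.
Byte at offset 8: 0xF0 = 11110000 → 4-byte char (#3). Advance 4.
Byte at offset 12: 0xF0 = 11110000 → 4-byte char (#4). Advance 4.
Byte at offset 16: 0xF3 = 11110011 → 4-byte char (#5). Advance 4.
Byte at offset 20: 0x3C = 00111100 → 1-byte char (#6). Advance 1.
Byte at offset 21: 0xC5 = 11000101 → 2-byte char (#7). Advance 2.
Byte at offset 23: 0xE2 = 11100010 → 3-byte char (#8). Advance 3.
Byte at offset 26: 0xE1 = 11100001 → 3-byte char (#9). Advance 3.
Reached end at offset 29 after 9 code points.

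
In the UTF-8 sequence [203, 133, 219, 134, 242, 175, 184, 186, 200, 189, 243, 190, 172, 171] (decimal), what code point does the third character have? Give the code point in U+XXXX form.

U+AFE3A

Offset 0: leading byte 0xCB = 11001011 → 2-byte char #1 = CB 85.
Offset 2: leading byte 0xDB = 11011011 → 2-byte char #2 = DB 86.
Offset 4: leading byte 0xF2 = 11110010 → 4-byte char #3 = F2 AF B8 BA.
Leading byte 0xF2 = 11110010 matches 11110xxx → 4-byte sequence.
Byte 1: 0xF2 = 11110010, payload 010 (3 bits).
Byte 2: 0xAF = 10101111 (10xxxxxx ✓), payload 101111.
Byte 3: 0xB8 = 10111000 (10xxxxxx ✓), payload 111000.
Byte 4: 0xBA = 10111010 (10xxxxxx ✓), payload 111010.
Concatenate: 010101111111000111010 = 0xAFE3A (21 bits → U+AFE3A).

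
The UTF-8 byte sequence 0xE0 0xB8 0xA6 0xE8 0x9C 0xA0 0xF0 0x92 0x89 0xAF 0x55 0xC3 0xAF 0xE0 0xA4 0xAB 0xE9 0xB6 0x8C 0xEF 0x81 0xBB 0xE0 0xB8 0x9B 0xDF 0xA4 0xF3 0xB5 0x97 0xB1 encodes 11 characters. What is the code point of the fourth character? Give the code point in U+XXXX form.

Offset 0: leading byte 0xE0 = 11100000 → 3-byte char #1 = E0 B8 A6.
Offset 3: leading byte 0xE8 = 11101000 → 3-byte char #2 = E8 9C A0.
Offset 6: leading byte 0xF0 = 11110000 → 4-byte char #3 = F0 92 89 AF.
Offset 10: leading byte 0x55 = 01010101 → 1-byte char #4 = 55.
Leading byte 0x55 = 01010101 matches 0xxxxxxx → 1-byte sequence.
Byte 1: 0x55 = 01010101, payload 1010101 (7 bits).
Concatenate: 1010101 = 0x55 (7 bits → U+0055).

U+0055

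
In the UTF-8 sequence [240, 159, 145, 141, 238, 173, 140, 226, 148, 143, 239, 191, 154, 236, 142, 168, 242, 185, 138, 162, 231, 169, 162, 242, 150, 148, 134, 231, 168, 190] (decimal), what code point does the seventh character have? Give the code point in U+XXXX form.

Offset 0: leading byte 0xF0 = 11110000 → 4-byte char #1 = F0 9F 91 8D.
Offset 4: leading byte 0xEE = 11101110 → 3-byte char #2 = EE AD 8C.
Offset 7: leading byte 0xE2 = 11100010 → 3-byte char #3 = E2 94 8F.
Offset 10: leading byte 0xEF = 11101111 → 3-byte char #4 = EF BF 9A.
Offset 13: leading byte 0xEC = 11101100 → 3-byte char #5 = EC 8E A8.
Offset 16: leading byte 0xF2 = 11110010 → 4-byte char #6 = F2 B9 8A A2.
Offset 20: leading byte 0xE7 = 11100111 → 3-byte char #7 = E7 A9 A2.
Leading byte 0xE7 = 11100111 matches 1110xxxx → 3-byte sequence.
Byte 1: 0xE7 = 11100111, payload 0111 (4 bits).
Byte 2: 0xA9 = 10101001 (10xxxxxx ✓), payload 101001.
Byte 3: 0xA2 = 10100010 (10xxxxxx ✓), payload 100010.
Concatenate: 0111101001100010 = 0x7A62 (16 bits → U+7A62).

U+7A62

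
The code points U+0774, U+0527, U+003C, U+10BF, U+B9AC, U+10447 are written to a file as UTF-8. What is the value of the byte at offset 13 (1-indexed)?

1-indexed offset 13 is 0-indexed offset 12.
U+0774 → 2-byte form DD B4 at offsets 0–1.
U+0527 → 2-byte form D4 A7 at offsets 2–3.
U+003C → 1-byte form 3C at offsets 4–4.
U+10BF → 3-byte form E1 82 BF at offsets 5–7.
U+B9AC → 3-byte form EB A6 AC at offsets 8–10.
U+10447 → 4-byte form F0 90 91 87 at offsets 11–14.
Offset 12 falls in char 6's range; it's byte 2 of F0 90 91 87 = 0x90.

0x90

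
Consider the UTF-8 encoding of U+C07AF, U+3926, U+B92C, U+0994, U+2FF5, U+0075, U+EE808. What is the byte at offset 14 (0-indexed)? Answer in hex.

U+C07AF → 4-byte form F3 80 9E AF at offsets 0–3.
U+3926 → 3-byte form E3 A4 A6 at offsets 4–6.
U+B92C → 3-byte form EB A4 AC at offsets 7–9.
U+0994 → 3-byte form E0 A6 94 at offsets 10–12.
U+2FF5 → 3-byte form E2 BF B5 at offsets 13–15.
Offset 14 falls in char 5's range; it's byte 2 of E2 BF B5 = 0xBF.

0xBF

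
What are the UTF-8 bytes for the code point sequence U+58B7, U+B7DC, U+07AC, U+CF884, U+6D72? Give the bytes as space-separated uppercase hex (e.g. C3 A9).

E5 A2 B7 EB 9F 9C DE AC F3 8F A2 84 E6 B5 B2

U+58B7: 3-byte form → E5 A2 B7.
U+B7DC: 3-byte form → EB 9F 9C.
U+07AC: 2-byte form → DE AC.
U+CF884: 4-byte form → F3 8F A2 84.
U+6D72: 3-byte form → E6 B5 B2.
Concatenated (15 bytes): E5 A2 B7 EB 9F 9C DE AC F3 8F A2 84 E6 B5 B2.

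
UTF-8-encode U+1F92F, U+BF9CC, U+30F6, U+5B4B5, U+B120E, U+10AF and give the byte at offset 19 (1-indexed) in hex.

0x8E

1-indexed offset 19 is 0-indexed offset 18.
U+1F92F → 4-byte form F0 9F A4 AF at offsets 0–3.
U+BF9CC → 4-byte form F2 BF A7 8C at offsets 4–7.
U+30F6 → 3-byte form E3 83 B6 at offsets 8–10.
U+5B4B5 → 4-byte form F1 9B 92 B5 at offsets 11–14.
U+B120E → 4-byte form F2 B1 88 8E at offsets 15–18.
Offset 18 falls in char 5's range; it's byte 4 of F2 B1 88 8E = 0x8E.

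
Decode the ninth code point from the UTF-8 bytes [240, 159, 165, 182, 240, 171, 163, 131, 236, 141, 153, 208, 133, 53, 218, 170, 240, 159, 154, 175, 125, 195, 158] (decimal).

U+00DE

Offset 0: leading byte 0xF0 = 11110000 → 4-byte char #1 = F0 9F A5 B6.
Offset 4: leading byte 0xF0 = 11110000 → 4-byte char #2 = F0 AB A3 83.
Offset 8: leading byte 0xEC = 11101100 → 3-byte char #3 = EC 8D 99.
Offset 11: leading byte 0xD0 = 11010000 → 2-byte char #4 = D0 85.
Offset 13: leading byte 0x35 = 00110101 → 1-byte char #5 = 35.
Offset 14: leading byte 0xDA = 11011010 → 2-byte char #6 = DA AA.
Offset 16: leading byte 0xF0 = 11110000 → 4-byte char #7 = F0 9F 9A AF.
Offset 20: leading byte 0x7D = 01111101 → 1-byte char #8 = 7D.
Offset 21: leading byte 0xC3 = 11000011 → 2-byte char #9 = C3 9E.
Leading byte 0xC3 = 11000011 matches 110xxxxx → 2-byte sequence.
Byte 1: 0xC3 = 11000011, payload 00011 (5 bits).
Byte 2: 0x9E = 10011110 (10xxxxxx ✓), payload 011110.
Concatenate: 00011011110 = 0xDE (11 bits → U+00DE).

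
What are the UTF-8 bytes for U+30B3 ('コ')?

E3 82 B3

U+30B3 = 0x30B3 = 12467 decimal. In range U+0800–U+FFFF → 3-byte form: 1110xxxx 10xxxxxx 10xxxxxx.
Binary (16 bits): 0011000010110011.
Split 4+6+6: 0011 | 000010 | 110011.
Byte 1: 11100011 = 0xE3.
Byte 2: 10000010 = 0x82.
Byte 3: 10110011 = 0xB3.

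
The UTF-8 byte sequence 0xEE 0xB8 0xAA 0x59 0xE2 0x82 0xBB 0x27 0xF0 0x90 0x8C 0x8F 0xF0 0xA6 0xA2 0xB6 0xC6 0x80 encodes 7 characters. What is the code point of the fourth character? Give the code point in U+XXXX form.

Offset 0: leading byte 0xEE = 11101110 → 3-byte char #1 = EE B8 AA.
Offset 3: leading byte 0x59 = 01011001 → 1-byte char #2 = 59.
Offset 4: leading byte 0xE2 = 11100010 → 3-byte char #3 = E2 82 BB.
Offset 7: leading byte 0x27 = 00100111 → 1-byte char #4 = 27.
Leading byte 0x27 = 00100111 matches 0xxxxxxx → 1-byte sequence.
Byte 1: 0x27 = 00100111, payload 0100111 (7 bits).
Concatenate: 0100111 = 0x27 (7 bits → U+0027).

U+0027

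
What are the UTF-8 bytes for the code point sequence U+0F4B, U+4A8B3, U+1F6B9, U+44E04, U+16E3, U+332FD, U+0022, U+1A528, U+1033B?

E0 BD 8B F1 8A A2 B3 F0 9F 9A B9 F1 84 B8 84 E1 9B A3 F0 B3 8B BD 22 F0 9A 94 A8 F0 90 8C BB

U+0F4B: 3-byte form → E0 BD 8B.
U+4A8B3: 4-byte form → F1 8A A2 B3.
U+1F6B9: 4-byte form → F0 9F 9A B9.
U+44E04: 4-byte form → F1 84 B8 84.
U+16E3: 3-byte form → E1 9B A3.
U+332FD: 4-byte form → F0 B3 8B BD.
U+0022: 1-byte form → 22.
U+1A528: 4-byte form → F0 9A 94 A8.
U+1033B: 4-byte form → F0 90 8C BB.
Concatenated (31 bytes): E0 BD 8B F1 8A A2 B3 F0 9F 9A B9 F1 84 B8 84 E1 9B A3 F0 B3 8B BD 22 F0 9A 94 A8 F0 90 8C BB.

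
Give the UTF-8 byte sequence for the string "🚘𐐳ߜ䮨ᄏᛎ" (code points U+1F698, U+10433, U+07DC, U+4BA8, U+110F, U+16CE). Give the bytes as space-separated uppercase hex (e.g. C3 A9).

F0 9F 9A 98 F0 90 90 B3 DF 9C E4 AE A8 E1 84 8F E1 9B 8E

U+1F698: 4-byte form → F0 9F 9A 98.
U+10433: 4-byte form → F0 90 90 B3.
U+07DC: 2-byte form → DF 9C.
U+4BA8: 3-byte form → E4 AE A8.
U+110F: 3-byte form → E1 84 8F.
U+16CE: 3-byte form → E1 9B 8E.
Concatenated (19 bytes): F0 9F 9A 98 F0 90 90 B3 DF 9C E4 AE A8 E1 84 8F E1 9B 8E.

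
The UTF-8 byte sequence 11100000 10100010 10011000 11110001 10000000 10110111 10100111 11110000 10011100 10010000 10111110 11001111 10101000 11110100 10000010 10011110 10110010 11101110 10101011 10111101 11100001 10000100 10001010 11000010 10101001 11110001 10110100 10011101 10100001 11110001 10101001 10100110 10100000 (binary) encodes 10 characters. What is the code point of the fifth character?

Offset 0: leading byte 0xE0 = 11100000 → 3-byte char #1 = E0 A2 98.
Offset 3: leading byte 0xF1 = 11110001 → 4-byte char #2 = F1 80 B7 A7.
Offset 7: leading byte 0xF0 = 11110000 → 4-byte char #3 = F0 9C 90 BE.
Offset 11: leading byte 0xCF = 11001111 → 2-byte char #4 = CF A8.
Offset 13: leading byte 0xF4 = 11110100 → 4-byte char #5 = F4 82 9E B2.
Leading byte 0xF4 = 11110100 matches 11110xxx → 4-byte sequence.
Byte 1: 0xF4 = 11110100, payload 100 (3 bits).
Byte 2: 0x82 = 10000010 (10xxxxxx ✓), payload 000010.
Byte 3: 0x9E = 10011110 (10xxxxxx ✓), payload 011110.
Byte 4: 0xB2 = 10110010 (10xxxxxx ✓), payload 110010.
Concatenate: 100000010011110110010 = 0x1027B2 (21 bits → U+1027B2).

U+1027B2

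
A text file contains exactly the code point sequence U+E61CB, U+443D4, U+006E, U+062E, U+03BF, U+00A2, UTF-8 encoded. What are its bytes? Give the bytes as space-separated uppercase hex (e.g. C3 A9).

U+E61CB: 4-byte form → F3 A6 87 8B.
U+443D4: 4-byte form → F1 84 8F 94.
U+006E: 1-byte form → 6E.
U+062E: 2-byte form → D8 AE.
U+03BF: 2-byte form → CE BF.
U+00A2: 2-byte form → C2 A2.
Concatenated (15 bytes): F3 A6 87 8B F1 84 8F 94 6E D8 AE CE BF C2 A2.

F3 A6 87 8B F1 84 8F 94 6E D8 AE CE BF C2 A2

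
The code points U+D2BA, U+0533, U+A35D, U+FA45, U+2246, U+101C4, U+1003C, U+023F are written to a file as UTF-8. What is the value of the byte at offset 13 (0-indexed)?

U+D2BA → 3-byte form ED 8A BA at offsets 0–2.
U+0533 → 2-byte form D4 B3 at offsets 3–4.
U+A35D → 3-byte form EA 8D 9D at offsets 5–7.
U+FA45 → 3-byte form EF A9 85 at offsets 8–10.
U+2246 → 3-byte form E2 89 86 at offsets 11–13.
Offset 13 falls in char 5's range; it's byte 3 of E2 89 86 = 0x86.

0x86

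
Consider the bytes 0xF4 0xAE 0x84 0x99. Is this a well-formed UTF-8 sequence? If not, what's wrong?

Leading byte 0xF4 = 11110100 → 4-byte form.
Payload = 0x12E119, which exceeds U+10FFFF, the maximum Unicode code point. (Leading bytes F5–FF, or F4 followed by ≥ 0x90, are invalid.)

invalid (encodes a value above U+10FFFF)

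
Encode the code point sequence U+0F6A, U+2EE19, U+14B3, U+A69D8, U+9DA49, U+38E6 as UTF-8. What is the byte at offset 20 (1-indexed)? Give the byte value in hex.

0xA3

1-indexed offset 20 is 0-indexed offset 19.
U+0F6A → 3-byte form E0 BD AA at offsets 0–2.
U+2EE19 → 4-byte form F0 AE B8 99 at offsets 3–6.
U+14B3 → 3-byte form E1 92 B3 at offsets 7–9.
U+A69D8 → 4-byte form F2 A6 A7 98 at offsets 10–13.
U+9DA49 → 4-byte form F2 9D A9 89 at offsets 14–17.
U+38E6 → 3-byte form E3 A3 A6 at offsets 18–20.
Offset 19 falls in char 6's range; it's byte 2 of E3 A3 A6 = 0xA3.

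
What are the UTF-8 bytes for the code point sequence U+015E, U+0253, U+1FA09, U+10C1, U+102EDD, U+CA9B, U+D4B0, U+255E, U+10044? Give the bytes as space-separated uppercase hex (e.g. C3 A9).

U+015E: 2-byte form → C5 9E.
U+0253: 2-byte form → C9 93.
U+1FA09: 4-byte form → F0 9F A8 89.
U+10C1: 3-byte form → E1 83 81.
U+102EDD: 4-byte form → F4 82 BB 9D.
U+CA9B: 3-byte form → EC AA 9B.
U+D4B0: 3-byte form → ED 92 B0.
U+255E: 3-byte form → E2 95 9E.
U+10044: 4-byte form → F0 90 81 84.
Concatenated (28 bytes): C5 9E C9 93 F0 9F A8 89 E1 83 81 F4 82 BB 9D EC AA 9B ED 92 B0 E2 95 9E F0 90 81 84.

C5 9E C9 93 F0 9F A8 89 E1 83 81 F4 82 BB 9D EC AA 9B ED 92 B0 E2 95 9E F0 90 81 84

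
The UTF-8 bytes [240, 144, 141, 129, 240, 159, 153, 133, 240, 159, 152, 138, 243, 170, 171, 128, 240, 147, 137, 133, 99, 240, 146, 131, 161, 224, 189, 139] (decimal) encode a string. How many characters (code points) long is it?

Byte at offset 0: 0xF0 = 11110000 → 4-byte char (#1). Advance 4.
Byte at offset 4: 0xF0 = 11110000 → 4-byte char (#2). Advance 4.
Byte at offset 8: 0xF0 = 11110000 → 4-byte char (#3). Advance 4.
Byte at offset 12: 0xF3 = 11110011 → 4-byte char (#4). Advance 4.
Byte at offset 16: 0xF0 = 11110000 → 4-byte char (#5). Advance 4.
Byte at offset 20: 0x63 = 01100011 → 1-byte char (#6). Advance 1.
Byte at offset 21: 0xF0 = 11110000 → 4-byte char (#7). Advance 4.
Byte at offset 25: 0xE0 = 11100000 → 3-byte char (#8). Advance 3.
Reached end at offset 28 after 8 code points.

8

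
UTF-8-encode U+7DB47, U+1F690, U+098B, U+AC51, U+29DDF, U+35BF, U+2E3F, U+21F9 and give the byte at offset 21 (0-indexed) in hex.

0xE2

U+7DB47 → 4-byte form F1 BD AD 87 at offsets 0–3.
U+1F690 → 4-byte form F0 9F 9A 90 at offsets 4–7.
U+098B → 3-byte form E0 A6 8B at offsets 8–10.
U+AC51 → 3-byte form EA B1 91 at offsets 11–13.
U+29DDF → 4-byte form F0 A9 B7 9F at offsets 14–17.
U+35BF → 3-byte form E3 96 BF at offsets 18–20.
U+2E3F → 3-byte form E2 B8 BF at offsets 21–23.
Offset 21 falls in char 7's range; it's byte 1 of E2 B8 BF = 0xE2.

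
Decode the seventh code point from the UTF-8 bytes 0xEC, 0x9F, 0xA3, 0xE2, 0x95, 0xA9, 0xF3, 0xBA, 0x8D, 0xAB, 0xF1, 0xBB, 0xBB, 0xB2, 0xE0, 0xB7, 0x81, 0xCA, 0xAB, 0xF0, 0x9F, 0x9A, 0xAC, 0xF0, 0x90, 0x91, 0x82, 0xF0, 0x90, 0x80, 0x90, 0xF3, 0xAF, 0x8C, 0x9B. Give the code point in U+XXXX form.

U+1F6AC

Offset 0: leading byte 0xEC = 11101100 → 3-byte char #1 = EC 9F A3.
Offset 3: leading byte 0xE2 = 11100010 → 3-byte char #2 = E2 95 A9.
Offset 6: leading byte 0xF3 = 11110011 → 4-byte char #3 = F3 BA 8D AB.
Offset 10: leading byte 0xF1 = 11110001 → 4-byte char #4 = F1 BB BB B2.
Offset 14: leading byte 0xE0 = 11100000 → 3-byte char #5 = E0 B7 81.
Offset 17: leading byte 0xCA = 11001010 → 2-byte char #6 = CA AB.
Offset 19: leading byte 0xF0 = 11110000 → 4-byte char #7 = F0 9F 9A AC.
Leading byte 0xF0 = 11110000 matches 11110xxx → 4-byte sequence.
Byte 1: 0xF0 = 11110000, payload 000 (3 bits).
Byte 2: 0x9F = 10011111 (10xxxxxx ✓), payload 011111.
Byte 3: 0x9A = 10011010 (10xxxxxx ✓), payload 011010.
Byte 4: 0xAC = 10101100 (10xxxxxx ✓), payload 101100.
Concatenate: 000011111011010101100 = 0x1F6AC (21 bits → U+1F6AC).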